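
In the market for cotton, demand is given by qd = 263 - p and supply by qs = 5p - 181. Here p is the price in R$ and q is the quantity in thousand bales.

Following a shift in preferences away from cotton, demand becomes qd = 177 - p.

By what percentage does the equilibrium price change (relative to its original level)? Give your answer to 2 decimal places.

Solve the original market: 263 - p = 5p - 181, hence p = 74 and q = 189.
The shock moves the curves to qd = 177 - p and qs = 5p - 181.
Clearing the new market: 177 - p = 5p - 181, so p = 179/3 ≈ 59.6667 and q = 352/3 ≈ 117.3333.
%Δp = (59.6667 − 74) / 74 × 100 = -19.37%.

-19.37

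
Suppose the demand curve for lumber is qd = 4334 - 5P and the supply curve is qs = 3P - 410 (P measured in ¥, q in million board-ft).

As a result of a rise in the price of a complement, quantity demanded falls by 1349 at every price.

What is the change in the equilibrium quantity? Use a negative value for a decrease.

Before the shock: 4334 - 5P = 3P - 410 ⇒ 4744 = 8P ⇒ P = 593, q = 1369.
After the shift, demand is qd = 2985 - 5P and supply is qs = 3P - 410.
Setting them equal: 2985 - 5P = 3P - 410 → 3395 = 8P, so P = 424.375 and q = 863.125.
Δq = 863.125 − 1369 = -505.875.

-505.875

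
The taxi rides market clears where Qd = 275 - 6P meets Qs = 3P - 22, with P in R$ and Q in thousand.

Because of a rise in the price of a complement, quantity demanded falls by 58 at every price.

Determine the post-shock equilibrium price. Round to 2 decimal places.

Before the shock: 275 - 6P = 3P - 22 ⇒ 297 = 9P ⇒ P = 33, Q = 77.
After the shift, demand is Qd = 217 - 6P and supply is Qs = 3P - 22.
New equilibrium: 217 - 6P = 3P - 22 ⇒ 239 = 9P ⇒ P = 239/9 ≈ 26.5556, Q = 173/3 ≈ 57.6667.

26.56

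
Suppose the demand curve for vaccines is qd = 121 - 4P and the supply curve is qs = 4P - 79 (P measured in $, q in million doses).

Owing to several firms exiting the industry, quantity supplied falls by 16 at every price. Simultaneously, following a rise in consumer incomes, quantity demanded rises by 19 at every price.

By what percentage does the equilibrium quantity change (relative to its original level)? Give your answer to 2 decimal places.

+7.14

Before the shock: 121 - 4P = 4P - 79 ⇒ 200 = 8P ⇒ P = 25, q = 21.
The shock moves the curves to qd = 140 - 4P and qs = 4P - 95.
Clearing the new market: 140 - 4P = 4P - 95, so P = 29.375 and q = 22.5.
%Δq = (22.5 − 21) / 21 × 100 = +7.14%.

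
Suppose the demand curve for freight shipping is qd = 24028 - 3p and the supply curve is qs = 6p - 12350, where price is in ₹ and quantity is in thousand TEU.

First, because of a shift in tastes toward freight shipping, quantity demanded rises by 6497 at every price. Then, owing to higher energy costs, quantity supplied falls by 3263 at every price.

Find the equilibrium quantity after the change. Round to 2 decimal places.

15145.67

Solve the original market: 24028 - 3p = 6p - 12350, hence p = 4042 and q = 11902.
The shock moves the curves to qd = 30525 - 3p and qs = 6p - 15613.
New equilibrium: 30525 - 3p = 6p - 15613 ⇒ 46138 = 9p ⇒ p = 46138/9 ≈ 5126.4444, q = 45437/3 ≈ 15145.6667.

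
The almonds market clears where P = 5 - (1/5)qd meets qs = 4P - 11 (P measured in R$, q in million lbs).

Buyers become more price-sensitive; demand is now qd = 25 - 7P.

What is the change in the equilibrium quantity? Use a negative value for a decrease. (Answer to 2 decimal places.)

Original equilibrium: 25 - 5P = 4P - 11 gives 36 = 9P, so P = 4 and q = 5.
The new curves are qd = 25 - 7P (demand) and qs = 4P - 11 (supply).
Clearing the new market: 25 - 7P = 4P - 11, so P = 36/11 ≈ 3.2727 and q = 23/11 ≈ 2.0909.
Δq = 2.0909 − 5 = -2.91.

-2.91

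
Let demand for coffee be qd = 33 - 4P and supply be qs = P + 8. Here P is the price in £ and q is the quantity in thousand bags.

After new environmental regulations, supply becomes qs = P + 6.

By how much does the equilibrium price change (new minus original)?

Original equilibrium: 33 - 4P = P + 8 gives 25 = 5P, so P = 5 and q = 13.
The new curves are qd = 33 - 4P (demand) and qs = P + 6 (supply).
Setting them equal: 33 - 4P = P + 6 → 27 = 5P, so P = 5.4 and q = 11.4.
ΔP = 5.4 − 5 = +0.4.

+0.4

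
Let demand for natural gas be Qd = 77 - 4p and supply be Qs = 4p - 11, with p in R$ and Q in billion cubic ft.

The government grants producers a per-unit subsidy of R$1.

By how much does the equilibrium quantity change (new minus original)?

Initially, 77 - 4p = 4p - 11, so 88 = 8p and p = 11, Q = 33.
Since sellers receive the price plus the subsidy, the effective supply curve becomes Qs = 4p - 7.
Setting them equal: 77 - 4p = 4p - 7 → 84 = 8p, so p = 10.5 and Q = 35.
ΔQ = 35 − 33 = +2.

+2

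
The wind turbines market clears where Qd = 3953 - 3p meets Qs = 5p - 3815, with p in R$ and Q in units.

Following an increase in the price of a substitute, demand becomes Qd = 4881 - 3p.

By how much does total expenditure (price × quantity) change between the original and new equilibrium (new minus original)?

+751100

Initially, 3953 - 3p = 5p - 3815, so 7768 = 8p and p = 971, Q = 1040.
The new curves are Qd = 4881 - 3p (demand) and Qs = 5p - 3815 (supply).
New equilibrium: 4881 - 3p = 5p - 3815 ⇒ 8696 = 8p ⇒ p = 1087, Q = 1620.
Expenditure moves from 971×1040 = 1009840 to 1087×1620 = 1760940; change = +751100.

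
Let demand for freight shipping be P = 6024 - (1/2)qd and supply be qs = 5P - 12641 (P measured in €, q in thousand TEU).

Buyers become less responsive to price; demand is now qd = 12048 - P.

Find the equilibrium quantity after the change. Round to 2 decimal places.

Before the shock: 12048 - 2P = 5P - 12641 ⇒ 24689 = 7P ⇒ P = 3527, q = 4994.
After the shift, demand is qd = 12048 - P and supply is qs = 5P - 12641.
Setting them equal: 12048 - P = 5P - 12641 → 24689 = 6P, so P = 24689/6 ≈ 4114.8333 and q = 47599/6 ≈ 7933.1667.

7933.17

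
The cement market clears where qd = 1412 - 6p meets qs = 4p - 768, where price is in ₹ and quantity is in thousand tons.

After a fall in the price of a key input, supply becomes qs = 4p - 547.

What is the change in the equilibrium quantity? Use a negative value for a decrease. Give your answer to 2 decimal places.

+132.60

Initially, 1412 - 6p = 4p - 768, so 2180 = 10p and p = 218, q = 104.
The new curves are qd = 1412 - 6p (demand) and qs = 4p - 547 (supply).
Equate the new curves: 1412 - 6p = 4p - 547, giving 1959 = 10p, p = 195.9, q = 236.6.
Δq = 236.6 − 104 = +132.60.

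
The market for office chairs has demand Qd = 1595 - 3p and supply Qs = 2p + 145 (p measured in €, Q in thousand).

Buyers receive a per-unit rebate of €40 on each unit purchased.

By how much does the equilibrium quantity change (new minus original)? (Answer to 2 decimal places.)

+48.00

Initially, 1595 - 3p = 2p + 145, so 1450 = 5p and p = 290, Q = 725.
Since buyers' out-of-pocket price is the market price minus the rebate, the effective demand curve becomes Qd = 1715 - 3p.
Equate the new curves: 1715 - 3p = 2p + 145, giving 1570 = 5p, p = 314, Q = 773.
ΔQ = 773 − 725 = +48.00.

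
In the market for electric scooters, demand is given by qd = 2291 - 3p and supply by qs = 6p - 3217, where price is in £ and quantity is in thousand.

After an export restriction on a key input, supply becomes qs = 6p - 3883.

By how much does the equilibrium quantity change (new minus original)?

-222

Initially, 2291 - 3p = 6p - 3217, so 5508 = 9p and p = 612, q = 455.
With the change applied: demand qd = 2291 - 3p, supply qs = 6p - 3883.
Clearing the new market: 2291 - 3p = 6p - 3883, so p = 686 and q = 233.
Δq = 233 − 455 = -222.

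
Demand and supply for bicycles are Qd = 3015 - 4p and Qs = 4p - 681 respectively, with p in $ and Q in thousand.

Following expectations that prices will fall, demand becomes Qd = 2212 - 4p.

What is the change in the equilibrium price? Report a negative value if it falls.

Original equilibrium: 3015 - 4p = 4p - 681 gives 3696 = 8p, so p = 462 and Q = 1167.
The shock moves the curves to Qd = 2212 - 4p and Qs = 4p - 681.
Clearing the new market: 2212 - 4p = 4p - 681, so p = 361.625 and Q = 765.5.
Δp = 361.625 − 462 = -100.375.

-100.375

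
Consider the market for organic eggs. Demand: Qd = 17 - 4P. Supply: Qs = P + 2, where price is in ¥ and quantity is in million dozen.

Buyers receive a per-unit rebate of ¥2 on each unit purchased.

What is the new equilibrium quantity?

Initially, 17 - 4P = P + 2, so 15 = 5P and P = 3, Q = 5.
Since buyers' out-of-pocket price is the market price minus the rebate, the effective demand curve becomes Qd = 25 - 4P.
Setting them equal: 25 - 4P = P + 2 → 23 = 5P, so P = 4.6 and Q = 6.6.

6.6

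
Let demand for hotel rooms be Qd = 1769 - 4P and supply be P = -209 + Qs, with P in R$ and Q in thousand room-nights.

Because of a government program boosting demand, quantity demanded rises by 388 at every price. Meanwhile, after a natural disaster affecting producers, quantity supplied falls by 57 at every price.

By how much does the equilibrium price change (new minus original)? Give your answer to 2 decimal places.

Initially, 1769 - 4P = P + 209, so 1560 = 5P and P = 312, Q = 521.
The new curves are Qd = 2157 - 4P (demand) and Qs = P + 152 (supply).
Equate the new curves: 2157 - 4P = P + 152, giving 2005 = 5P, P = 401, Q = 553.
ΔP = 401 − 312 = +89.00.

+89.00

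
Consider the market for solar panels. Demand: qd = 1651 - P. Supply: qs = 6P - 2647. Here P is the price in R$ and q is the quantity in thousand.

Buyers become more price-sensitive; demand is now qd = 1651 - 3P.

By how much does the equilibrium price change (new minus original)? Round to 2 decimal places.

Initially, 1651 - P = 6P - 2647, so 4298 = 7P and P = 614, q = 1037.
With the change applied: demand qd = 1651 - 3P, supply qs = 6P - 2647.
Setting them equal: 1651 - 3P = 6P - 2647 → 4298 = 9P, so P = 4298/9 ≈ 477.5556 and q = 655/3 ≈ 218.3333.
ΔP = 477.5556 − 614 = -136.44.

-136.44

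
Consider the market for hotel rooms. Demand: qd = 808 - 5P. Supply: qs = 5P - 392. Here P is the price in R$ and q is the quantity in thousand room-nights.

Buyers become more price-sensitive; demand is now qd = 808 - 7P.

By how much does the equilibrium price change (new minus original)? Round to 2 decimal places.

-20.00

Before the shock: 808 - 5P = 5P - 392 ⇒ 1200 = 10P ⇒ P = 120, q = 208.
The shock moves the curves to qd = 808 - 7P and qs = 5P - 392.
New equilibrium: 808 - 7P = 5P - 392 ⇒ 1200 = 12P ⇒ P = 100, q = 108.
ΔP = 100 − 120 = -20.00.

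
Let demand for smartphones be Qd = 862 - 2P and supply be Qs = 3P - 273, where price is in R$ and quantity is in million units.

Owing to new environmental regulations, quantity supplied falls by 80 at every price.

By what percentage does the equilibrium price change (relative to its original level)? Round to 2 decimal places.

+7.05

Solve the original market: 862 - 2P = 3P - 273, hence P = 227 and Q = 408.
The new curves are Qd = 862 - 2P (demand) and Qs = 3P - 353 (supply).
Setting them equal: 862 - 2P = 3P - 353 → 1215 = 5P, so P = 243 and Q = 376.
%ΔP = (243 − 227) / 227 × 100 = +7.05%.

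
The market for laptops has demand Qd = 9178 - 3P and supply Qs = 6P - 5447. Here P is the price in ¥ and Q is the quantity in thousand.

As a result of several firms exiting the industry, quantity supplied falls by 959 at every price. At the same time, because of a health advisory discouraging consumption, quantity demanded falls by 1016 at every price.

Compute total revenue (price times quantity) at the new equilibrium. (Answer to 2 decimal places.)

5351312.00

Initially, 9178 - 3P = 6P - 5447, so 14625 = 9P and P = 1625, Q = 4303.
After the shift, demand is Qd = 8162 - 3P and supply is Qs = 6P - 6406.
Clearing the new market: 8162 - 3P = 6P - 6406, so P = 4856/3 ≈ 1618.6667 and Q = 3306.
New expenditure = 1618.6667 × 3306 = 5351312.00.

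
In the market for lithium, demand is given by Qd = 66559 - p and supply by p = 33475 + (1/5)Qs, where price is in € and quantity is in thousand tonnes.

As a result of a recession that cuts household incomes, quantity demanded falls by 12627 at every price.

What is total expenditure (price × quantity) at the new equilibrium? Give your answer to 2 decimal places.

Initially, 66559 - p = 5p - 167375, so 233934 = 6p and p = 38989, Q = 27570.
The new curves are Qd = 53932 - p (demand) and Qs = 5p - 167375 (supply).
New equilibrium: 53932 - p = 5p - 167375 ⇒ 221307 = 6p ⇒ p = 36884.5, Q = 17047.5.
New expenditure = 36884.5 × 17047.5 = 628788513.75.

628788513.75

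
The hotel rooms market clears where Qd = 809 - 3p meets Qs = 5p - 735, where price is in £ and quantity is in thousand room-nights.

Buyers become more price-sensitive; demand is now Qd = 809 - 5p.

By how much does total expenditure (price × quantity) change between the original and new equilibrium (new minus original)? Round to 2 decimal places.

-38677.20

Initially, 809 - 3p = 5p - 735, so 1544 = 8p and p = 193, Q = 230.
After the shift, demand is Qd = 809 - 5p and supply is Qs = 5p - 735.
Clearing the new market: 809 - 5p = 5p - 735, so p = 154.4 and Q = 37.
Expenditure moves from 193×230 = 44390 to 154.4×37 = 5712.8; change = -38677.20.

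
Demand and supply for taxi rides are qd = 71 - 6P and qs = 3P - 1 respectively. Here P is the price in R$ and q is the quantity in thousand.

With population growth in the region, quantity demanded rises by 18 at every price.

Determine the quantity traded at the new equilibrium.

Initially, 71 - 6P = 3P - 1, so 72 = 9P and P = 8, q = 23.
After the shift, demand is qd = 89 - 6P and supply is qs = 3P - 1.
Equate the new curves: 89 - 6P = 3P - 1, giving 90 = 9P, P = 10, q = 29.

29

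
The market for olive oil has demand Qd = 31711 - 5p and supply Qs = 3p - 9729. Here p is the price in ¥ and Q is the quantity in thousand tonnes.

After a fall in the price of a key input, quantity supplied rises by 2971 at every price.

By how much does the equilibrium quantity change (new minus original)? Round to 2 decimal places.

+1856.88

Original equilibrium: 31711 - 5p = 3p - 9729 gives 41440 = 8p, so p = 5180 and Q = 5811.
After the shift, demand is Qd = 31711 - 5p and supply is Qs = 3p - 6758.
Setting them equal: 31711 - 5p = 3p - 6758 → 38469 = 8p, so p = 4808.625 and Q = 7667.875.
ΔQ = 7667.875 − 5811 = +1856.88.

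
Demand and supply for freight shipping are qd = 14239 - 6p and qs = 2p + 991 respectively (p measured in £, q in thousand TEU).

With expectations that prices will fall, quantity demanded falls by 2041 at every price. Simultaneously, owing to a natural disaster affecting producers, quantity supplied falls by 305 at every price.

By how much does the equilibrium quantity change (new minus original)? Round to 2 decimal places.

Solve the original market: 14239 - 6p = 2p + 991, hence p = 1656 and q = 4303.
With the change applied: demand qd = 12198 - 6p, supply qs = 2p + 686.
Clearing the new market: 12198 - 6p = 2p + 686, so p = 1439 and q = 3564.
Δq = 3564 − 4303 = -739.00.

-739.00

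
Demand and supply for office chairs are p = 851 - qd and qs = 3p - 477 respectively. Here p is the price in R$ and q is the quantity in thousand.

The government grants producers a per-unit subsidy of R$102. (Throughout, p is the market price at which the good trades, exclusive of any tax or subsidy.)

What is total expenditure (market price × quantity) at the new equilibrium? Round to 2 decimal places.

Solve the original market: 851 - p = 3p - 477, hence p = 332 and q = 519.
Since sellers receive the price plus the subsidy, the effective supply curve becomes qs = 3p - 171.
New equilibrium: 851 - p = 3p - 171 ⇒ 1022 = 4p ⇒ p = 255.5, q = 595.5.
New expenditure = 255.5 × 595.5 = 152150.25.

152150.25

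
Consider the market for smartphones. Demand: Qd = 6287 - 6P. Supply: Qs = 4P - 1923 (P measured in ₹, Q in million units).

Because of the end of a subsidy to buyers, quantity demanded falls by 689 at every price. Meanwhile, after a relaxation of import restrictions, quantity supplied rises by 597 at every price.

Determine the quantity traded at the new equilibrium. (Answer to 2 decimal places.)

1443.60

Initially, 6287 - 6P = 4P - 1923, so 8210 = 10P and P = 821, Q = 1361.
The shock moves the curves to Qd = 5598 - 6P and Qs = 4P - 1326.
New equilibrium: 5598 - 6P = 4P - 1326 ⇒ 6924 = 10P ⇒ P = 692.4, Q = 1443.6.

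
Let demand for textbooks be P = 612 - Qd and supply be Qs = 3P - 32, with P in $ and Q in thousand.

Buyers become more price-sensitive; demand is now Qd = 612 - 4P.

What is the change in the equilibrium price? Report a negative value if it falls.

-69

Initially, 612 - P = 3P - 32, so 644 = 4P and P = 161, Q = 451.
The shock moves the curves to Qd = 612 - 4P and Qs = 3P - 32.
Equate the new curves: 612 - 4P = 3P - 32, giving 644 = 7P, P = 92, Q = 244.
ΔP = 92 − 161 = -69.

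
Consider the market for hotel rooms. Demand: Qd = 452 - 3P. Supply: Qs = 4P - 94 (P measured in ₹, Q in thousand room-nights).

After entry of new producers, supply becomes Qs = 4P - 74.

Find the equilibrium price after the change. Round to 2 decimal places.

Before the shock: 452 - 3P = 4P - 94 ⇒ 546 = 7P ⇒ P = 78, Q = 218.
The new curves are Qd = 452 - 3P (demand) and Qs = 4P - 74 (supply).
Setting them equal: 452 - 3P = 4P - 74 → 526 = 7P, so P = 526/7 ≈ 75.1429 and Q = 1586/7 ≈ 226.5714.

75.14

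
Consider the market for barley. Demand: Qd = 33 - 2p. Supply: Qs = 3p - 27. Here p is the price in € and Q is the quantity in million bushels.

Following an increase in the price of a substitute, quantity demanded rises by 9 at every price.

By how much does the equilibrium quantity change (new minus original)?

Before the shock: 33 - 2p = 3p - 27 ⇒ 60 = 5p ⇒ p = 12, Q = 9.
With the change applied: demand Qd = 42 - 2p, supply Qs = 3p - 27.
Clearing the new market: 42 - 2p = 3p - 27, so p = 13.8 and Q = 14.4.
ΔQ = 14.4 − 9 = +5.4.

+5.4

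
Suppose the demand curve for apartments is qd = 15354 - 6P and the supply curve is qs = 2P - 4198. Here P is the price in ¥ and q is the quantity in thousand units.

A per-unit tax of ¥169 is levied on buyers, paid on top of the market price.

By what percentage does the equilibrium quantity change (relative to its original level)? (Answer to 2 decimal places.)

Before the shock: 15354 - 6P = 2P - 4198 ⇒ 19552 = 8P ⇒ P = 2444, q = 690.
Since buyers pay the price plus the tax, the effective demand curve becomes qd = 14340 - 6P.
Equate the new curves: 14340 - 6P = 2P - 4198, giving 18538 = 8P, P = 2317.25, q = 436.5.
%Δq = (436.5 − 690) / 690 × 100 = -36.74%.

-36.74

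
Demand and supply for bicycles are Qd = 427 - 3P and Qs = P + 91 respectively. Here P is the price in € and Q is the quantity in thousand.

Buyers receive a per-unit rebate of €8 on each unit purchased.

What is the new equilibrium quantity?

Solve the original market: 427 - 3P = P + 91, hence P = 84 and Q = 175.
Since buyers' out-of-pocket price is the market price minus the rebate, the effective demand curve becomes Qd = 451 - 3P.
Equate the new curves: 451 - 3P = P + 91, giving 360 = 4P, P = 90, Q = 181.

181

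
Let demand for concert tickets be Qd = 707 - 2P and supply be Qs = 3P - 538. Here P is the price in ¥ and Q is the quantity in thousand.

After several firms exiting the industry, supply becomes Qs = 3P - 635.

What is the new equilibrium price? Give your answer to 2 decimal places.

Before the shock: 707 - 2P = 3P - 538 ⇒ 1245 = 5P ⇒ P = 249, Q = 209.
After the shift, demand is Qd = 707 - 2P and supply is Qs = 3P - 635.
Setting them equal: 707 - 2P = 3P - 635 → 1342 = 5P, so P = 268.4 and Q = 170.2.

268.40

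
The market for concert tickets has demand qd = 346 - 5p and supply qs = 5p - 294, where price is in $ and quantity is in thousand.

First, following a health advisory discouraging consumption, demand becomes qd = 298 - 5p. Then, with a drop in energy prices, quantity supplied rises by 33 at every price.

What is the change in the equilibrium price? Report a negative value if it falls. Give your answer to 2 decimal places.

-8.10

Initially, 346 - 5p = 5p - 294, so 640 = 10p and p = 64, q = 26.
The shock moves the curves to qd = 298 - 5p and qs = 5p - 261.
Setting them equal: 298 - 5p = 5p - 261 → 559 = 10p, so p = 55.9 and q = 18.5.
Δp = 55.9 − 64 = -8.10.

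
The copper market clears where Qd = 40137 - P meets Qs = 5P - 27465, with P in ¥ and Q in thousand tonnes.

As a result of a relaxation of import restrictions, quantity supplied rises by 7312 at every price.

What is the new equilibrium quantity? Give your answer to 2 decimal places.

30088.67

Solve the original market: 40137 - P = 5P - 27465, hence P = 11267 and Q = 28870.
After the shift, demand is Qd = 40137 - P and supply is Qs = 5P - 20153.
Equate the new curves: 40137 - P = 5P - 20153, giving 60290 = 6P, P = 30145/3 ≈ 10048.3333, Q = 90266/3 ≈ 30088.6667.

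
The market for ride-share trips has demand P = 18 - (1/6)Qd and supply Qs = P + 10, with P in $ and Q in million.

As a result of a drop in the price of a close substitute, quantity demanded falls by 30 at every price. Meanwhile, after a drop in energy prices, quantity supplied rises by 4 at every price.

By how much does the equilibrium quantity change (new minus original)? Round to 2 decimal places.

Original equilibrium: 108 - 6P = P + 10 gives 98 = 7P, so P = 14 and Q = 24.
With the change applied: demand Qd = 78 - 6P, supply Qs = P + 14.
Equate the new curves: 78 - 6P = P + 14, giving 64 = 7P, P = 64/7 ≈ 9.1429, Q = 162/7 ≈ 23.1429.
ΔQ = 23.1429 − 24 = -0.86.

-0.86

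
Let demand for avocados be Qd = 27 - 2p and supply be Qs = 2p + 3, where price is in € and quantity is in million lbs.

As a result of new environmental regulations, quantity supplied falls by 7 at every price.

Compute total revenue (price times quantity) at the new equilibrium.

Initially, 27 - 2p = 2p + 3, so 24 = 4p and p = 6, Q = 15.
The shock moves the curves to Qd = 27 - 2p and Qs = 2p - 4.
Setting them equal: 27 - 2p = 2p - 4 → 31 = 4p, so p = 7.75 and Q = 11.5.
New expenditure = 7.75 × 11.5 = 89.125.

89.125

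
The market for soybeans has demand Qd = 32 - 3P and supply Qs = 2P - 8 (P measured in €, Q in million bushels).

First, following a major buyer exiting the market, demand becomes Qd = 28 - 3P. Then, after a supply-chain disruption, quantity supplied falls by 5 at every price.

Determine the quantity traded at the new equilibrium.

3.4

Solve the original market: 32 - 3P = 2P - 8, hence P = 8 and Q = 8.
The new curves are Qd = 28 - 3P (demand) and Qs = 2P - 13 (supply).
Setting them equal: 28 - 3P = 2P - 13 → 41 = 5P, so P = 8.2 and Q = 3.4.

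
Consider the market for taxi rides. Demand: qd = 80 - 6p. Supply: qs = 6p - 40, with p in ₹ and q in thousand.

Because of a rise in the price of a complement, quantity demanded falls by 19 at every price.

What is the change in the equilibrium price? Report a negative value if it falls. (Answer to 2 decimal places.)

-1.58

Initially, 80 - 6p = 6p - 40, so 120 = 12p and p = 10, q = 20.
The shock moves the curves to qd = 61 - 6p and qs = 6p - 40.
Clearing the new market: 61 - 6p = 6p - 40, so p = 101/12 ≈ 8.4167 and q = 10.5.
Δp = 8.4167 − 10 = -1.58.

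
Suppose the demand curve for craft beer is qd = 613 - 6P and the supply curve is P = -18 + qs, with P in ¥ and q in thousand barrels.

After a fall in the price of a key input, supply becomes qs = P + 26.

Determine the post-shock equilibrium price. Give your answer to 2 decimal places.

83.86

Before the shock: 613 - 6P = P + 18 ⇒ 595 = 7P ⇒ P = 85, q = 103.
After the shift, demand is qd = 613 - 6P and supply is qs = P + 26.
New equilibrium: 613 - 6P = P + 26 ⇒ 587 = 7P ⇒ P = 587/7 ≈ 83.8571, q = 769/7 ≈ 109.8571.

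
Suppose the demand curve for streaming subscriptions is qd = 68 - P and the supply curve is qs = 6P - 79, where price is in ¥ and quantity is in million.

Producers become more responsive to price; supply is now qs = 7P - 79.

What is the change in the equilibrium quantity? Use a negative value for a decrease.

+2.625

Before the shock: 68 - P = 6P - 79 ⇒ 147 = 7P ⇒ P = 21, q = 47.
After the shift, demand is qd = 68 - P and supply is qs = 7P - 79.
New equilibrium: 68 - P = 7P - 79 ⇒ 147 = 8P ⇒ P = 18.375, q = 49.625.
Δq = 49.625 − 47 = +2.625.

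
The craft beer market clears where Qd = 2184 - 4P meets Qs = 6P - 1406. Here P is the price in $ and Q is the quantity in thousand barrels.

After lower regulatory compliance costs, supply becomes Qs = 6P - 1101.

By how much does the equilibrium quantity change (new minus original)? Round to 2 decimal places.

+122.00

Original equilibrium: 2184 - 4P = 6P - 1406 gives 3590 = 10P, so P = 359 and Q = 748.
After the shift, demand is Qd = 2184 - 4P and supply is Qs = 6P - 1101.
Equate the new curves: 2184 - 4P = 6P - 1101, giving 3285 = 10P, P = 328.5, Q = 870.
ΔQ = 870 − 748 = +122.00.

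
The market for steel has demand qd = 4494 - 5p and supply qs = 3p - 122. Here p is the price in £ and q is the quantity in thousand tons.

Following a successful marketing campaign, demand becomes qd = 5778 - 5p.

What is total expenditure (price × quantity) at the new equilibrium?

1541743.75

Original equilibrium: 4494 - 5p = 3p - 122 gives 4616 = 8p, so p = 577 and q = 1609.
The new curves are qd = 5778 - 5p (demand) and qs = 3p - 122 (supply).
New equilibrium: 5778 - 5p = 3p - 122 ⇒ 5900 = 8p ⇒ p = 737.5, q = 2090.5.
New expenditure = 737.5 × 2090.5 = 1541743.75.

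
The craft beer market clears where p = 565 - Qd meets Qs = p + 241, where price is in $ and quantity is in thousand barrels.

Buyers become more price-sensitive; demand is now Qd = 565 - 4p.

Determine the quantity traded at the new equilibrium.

305.8

Original equilibrium: 565 - p = p + 241 gives 324 = 2p, so p = 162 and Q = 403.
With the change applied: demand Qd = 565 - 4p, supply Qs = p + 241.
Setting them equal: 565 - 4p = p + 241 → 324 = 5p, so p = 64.8 and Q = 305.8.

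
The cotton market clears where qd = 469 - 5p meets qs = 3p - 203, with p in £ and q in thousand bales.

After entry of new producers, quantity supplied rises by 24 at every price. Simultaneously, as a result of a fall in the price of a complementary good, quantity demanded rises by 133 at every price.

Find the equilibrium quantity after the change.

113.875

Original equilibrium: 469 - 5p = 3p - 203 gives 672 = 8p, so p = 84 and q = 49.
The shock moves the curves to qd = 602 - 5p and qs = 3p - 179.
Clearing the new market: 602 - 5p = 3p - 179, so p = 97.625 and q = 113.875.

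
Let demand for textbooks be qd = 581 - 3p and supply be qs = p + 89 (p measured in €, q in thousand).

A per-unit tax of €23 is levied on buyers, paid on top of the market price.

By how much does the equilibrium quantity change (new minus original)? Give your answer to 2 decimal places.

-17.25

Solve the original market: 581 - 3p = p + 89, hence p = 123 and q = 212.
Since buyers pay the price plus the tax, the effective demand curve becomes qd = 512 - 3p.
New equilibrium: 512 - 3p = p + 89 ⇒ 423 = 4p ⇒ p = 105.75, q = 194.75.
Δq = 194.75 − 212 = -17.25.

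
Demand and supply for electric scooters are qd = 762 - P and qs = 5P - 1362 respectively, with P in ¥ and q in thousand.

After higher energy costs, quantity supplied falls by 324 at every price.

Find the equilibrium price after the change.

Before the shock: 762 - P = 5P - 1362 ⇒ 2124 = 6P ⇒ P = 354, q = 408.
With the change applied: demand qd = 762 - P, supply qs = 5P - 1686.
Equate the new curves: 762 - P = 5P - 1686, giving 2448 = 6P, P = 408, q = 354.

408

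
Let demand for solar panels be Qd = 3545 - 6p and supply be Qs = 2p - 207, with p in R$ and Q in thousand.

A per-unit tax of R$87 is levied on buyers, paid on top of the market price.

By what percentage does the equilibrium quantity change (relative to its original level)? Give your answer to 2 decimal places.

Before the shock: 3545 - 6p = 2p - 207 ⇒ 3752 = 8p ⇒ p = 469, Q = 731.
Since buyers pay the price plus the tax, the effective demand curve becomes Qd = 3023 - 6p.
Clearing the new market: 3023 - 6p = 2p - 207, so p = 403.75 and Q = 600.5.
%ΔQ = (600.5 − 731) / 731 × 100 = -17.85%.

-17.85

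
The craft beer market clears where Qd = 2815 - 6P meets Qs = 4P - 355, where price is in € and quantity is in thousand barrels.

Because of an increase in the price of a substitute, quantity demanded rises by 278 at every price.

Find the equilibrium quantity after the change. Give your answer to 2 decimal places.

Solve the original market: 2815 - 6P = 4P - 355, hence P = 317 and Q = 913.
The new curves are Qd = 3093 - 6P (demand) and Qs = 4P - 355 (supply).
New equilibrium: 3093 - 6P = 4P - 355 ⇒ 3448 = 10P ⇒ P = 344.8, Q = 1024.2.

1024.20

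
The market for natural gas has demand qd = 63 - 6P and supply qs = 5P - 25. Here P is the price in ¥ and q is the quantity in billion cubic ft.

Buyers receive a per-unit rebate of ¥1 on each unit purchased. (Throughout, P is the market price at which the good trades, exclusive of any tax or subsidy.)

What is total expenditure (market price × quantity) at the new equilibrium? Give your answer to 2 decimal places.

151.49

Solve the original market: 63 - 6P = 5P - 25, hence P = 8 and q = 15.
Since buyers' out-of-pocket price is the market price minus the rebate, the effective demand curve becomes qd = 69 - 6P.
Clearing the new market: 69 - 6P = 5P - 25, so P = 94/11 ≈ 8.5455 and q = 195/11 ≈ 17.7273.
New expenditure = 8.5455 × 17.7273 = 151.49.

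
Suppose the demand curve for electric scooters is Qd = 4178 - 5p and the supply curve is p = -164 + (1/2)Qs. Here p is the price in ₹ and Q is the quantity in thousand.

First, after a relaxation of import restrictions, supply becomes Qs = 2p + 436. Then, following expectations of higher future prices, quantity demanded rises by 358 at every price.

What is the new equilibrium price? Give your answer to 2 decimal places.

Before the shock: 4178 - 5p = 2p + 328 ⇒ 3850 = 7p ⇒ p = 550, Q = 1428.
The shock moves the curves to Qd = 4536 - 5p and Qs = 2p + 436.
Equate the new curves: 4536 - 5p = 2p + 436, giving 4100 = 7p, p = 4100/7 ≈ 585.7143, Q = 11252/7 ≈ 1607.4286.

585.71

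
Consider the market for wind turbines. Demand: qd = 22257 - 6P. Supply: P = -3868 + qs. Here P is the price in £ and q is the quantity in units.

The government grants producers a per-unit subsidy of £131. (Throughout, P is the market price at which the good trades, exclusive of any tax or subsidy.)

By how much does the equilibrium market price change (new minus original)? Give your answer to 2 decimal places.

-18.71

Original equilibrium: 22257 - 6P = P + 3868 gives 18389 = 7P, so P = 2627 and q = 6495.
Since sellers receive the price plus the subsidy, the effective supply curve becomes qs = P + 3999.
Equate the new curves: 22257 - 6P = P + 3999, giving 18258 = 7P, P = 18258/7 ≈ 2608.2857, q = 46251/7 ≈ 6607.2857.
ΔP = 2608.2857 − 2627 = -18.71.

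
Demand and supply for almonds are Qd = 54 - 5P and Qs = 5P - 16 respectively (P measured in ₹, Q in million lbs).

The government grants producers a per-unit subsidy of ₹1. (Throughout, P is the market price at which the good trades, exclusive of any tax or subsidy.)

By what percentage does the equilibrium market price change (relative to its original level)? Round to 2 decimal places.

Original equilibrium: 54 - 5P = 5P - 16 gives 70 = 10P, so P = 7 and Q = 19.
Since sellers receive the price plus the subsidy, the effective supply curve becomes Qs = 5P - 11.
Clearing the new market: 54 - 5P = 5P - 11, so P = 6.5 and Q = 21.5.
%ΔP = (6.5 − 7) / 7 × 100 = -7.14%.

-7.14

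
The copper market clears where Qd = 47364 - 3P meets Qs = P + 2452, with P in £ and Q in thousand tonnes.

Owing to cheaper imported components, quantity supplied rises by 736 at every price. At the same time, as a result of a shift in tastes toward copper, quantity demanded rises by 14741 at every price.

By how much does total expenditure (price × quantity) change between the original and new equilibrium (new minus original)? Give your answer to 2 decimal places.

+110308614.56

Solve the original market: 47364 - 3P = P + 2452, hence P = 11228 and Q = 13680.
The shock moves the curves to Qd = 62105 - 3P and Qs = P + 3188.
Equate the new curves: 62105 - 3P = P + 3188, giving 58917 = 4P, P = 14729.25, Q = 17917.25.
Expenditure moves from 11228×13680 = 153599040 to 14729.25×17917.25 = 263907654.5625; change = +110308614.56.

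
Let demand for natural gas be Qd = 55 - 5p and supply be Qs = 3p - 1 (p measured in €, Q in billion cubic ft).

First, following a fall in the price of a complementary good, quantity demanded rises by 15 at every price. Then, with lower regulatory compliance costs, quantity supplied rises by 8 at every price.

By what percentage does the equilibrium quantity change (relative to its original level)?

+53.125

Original equilibrium: 55 - 5p = 3p - 1 gives 56 = 8p, so p = 7 and Q = 20.
The shock moves the curves to Qd = 70 - 5p and Qs = 3p + 7.
Equate the new curves: 70 - 5p = 3p + 7, giving 63 = 8p, p = 7.875, Q = 30.625.
%ΔQ = (30.625 − 20) / 20 × 100 = +53.125%.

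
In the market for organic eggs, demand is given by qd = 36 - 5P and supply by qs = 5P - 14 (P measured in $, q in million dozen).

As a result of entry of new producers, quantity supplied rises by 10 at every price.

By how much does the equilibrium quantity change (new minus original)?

Before the shock: 36 - 5P = 5P - 14 ⇒ 50 = 10P ⇒ P = 5, q = 11.
With the change applied: demand qd = 36 - 5P, supply qs = 5P - 4.
Setting them equal: 36 - 5P = 5P - 4 → 40 = 10P, so P = 4 and q = 16.
Δq = 16 − 11 = +5.

+5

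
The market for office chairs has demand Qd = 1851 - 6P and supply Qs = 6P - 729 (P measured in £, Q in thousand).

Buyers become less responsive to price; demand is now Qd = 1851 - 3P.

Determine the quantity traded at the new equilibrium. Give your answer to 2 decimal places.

Initially, 1851 - 6P = 6P - 729, so 2580 = 12P and P = 215, Q = 561.
With the change applied: demand Qd = 1851 - 3P, supply Qs = 6P - 729.
New equilibrium: 1851 - 3P = 6P - 729 ⇒ 2580 = 9P ⇒ P = 860/3 ≈ 286.6667, Q = 991.

991.00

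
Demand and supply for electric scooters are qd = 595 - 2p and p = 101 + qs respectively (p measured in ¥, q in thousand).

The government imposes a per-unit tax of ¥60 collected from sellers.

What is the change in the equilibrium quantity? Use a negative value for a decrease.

-40

Original equilibrium: 595 - 2p = p - 101 gives 696 = 3p, so p = 232 and q = 131.
Since sellers keep the price net of the tax, the effective supply curve becomes qs = p - 161.
Equate the new curves: 595 - 2p = p - 161, giving 756 = 3p, p = 252, q = 91.
Δq = 91 − 131 = -40.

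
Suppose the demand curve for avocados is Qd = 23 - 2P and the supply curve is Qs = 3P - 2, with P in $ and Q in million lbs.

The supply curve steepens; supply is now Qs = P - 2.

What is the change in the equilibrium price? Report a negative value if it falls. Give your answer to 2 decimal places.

Solve the original market: 23 - 2P = 3P - 2, hence P = 5 and Q = 13.
The shock moves the curves to Qd = 23 - 2P and Qs = P - 2.
Setting them equal: 23 - 2P = P - 2 → 25 = 3P, so P = 25/3 ≈ 8.3333 and Q = 19/3 ≈ 6.3333.
ΔP = 8.3333 − 5 = +3.33.

+3.33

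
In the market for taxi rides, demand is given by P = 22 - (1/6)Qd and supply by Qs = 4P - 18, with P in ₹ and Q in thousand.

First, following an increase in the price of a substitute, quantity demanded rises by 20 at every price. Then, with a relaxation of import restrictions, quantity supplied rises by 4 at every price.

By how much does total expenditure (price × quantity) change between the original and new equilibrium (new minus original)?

+239.84

Original equilibrium: 132 - 6P = 4P - 18 gives 150 = 10P, so P = 15 and Q = 42.
After the shift, demand is Qd = 152 - 6P and supply is Qs = 4P - 14.
Clearing the new market: 152 - 6P = 4P - 14, so P = 16.6 and Q = 52.4.
Expenditure moves from 15×42 = 630 to 16.6×52.4 = 869.84; change = +239.84.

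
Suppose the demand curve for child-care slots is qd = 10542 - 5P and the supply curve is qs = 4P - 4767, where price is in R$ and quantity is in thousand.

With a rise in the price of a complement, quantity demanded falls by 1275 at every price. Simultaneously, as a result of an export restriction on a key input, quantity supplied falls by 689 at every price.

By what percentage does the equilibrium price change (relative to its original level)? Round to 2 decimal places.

Solve the original market: 10542 - 5P = 4P - 4767, hence P = 1701 and q = 2037.
The new curves are qd = 9267 - 5P (demand) and qs = 4P - 5456 (supply).
New equilibrium: 9267 - 5P = 4P - 5456 ⇒ 14723 = 9P ⇒ P = 14723/9 ≈ 1635.8889, q = 9788/9 ≈ 1087.5556.
%ΔP = (1635.8889 − 1701) / 1701 × 100 = -3.83%.

-3.83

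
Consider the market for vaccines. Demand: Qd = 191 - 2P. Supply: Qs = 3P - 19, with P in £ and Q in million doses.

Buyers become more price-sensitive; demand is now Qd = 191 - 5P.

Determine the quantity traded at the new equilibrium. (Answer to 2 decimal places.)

Before the shock: 191 - 2P = 3P - 19 ⇒ 210 = 5P ⇒ P = 42, Q = 107.
After the shift, demand is Qd = 191 - 5P and supply is Qs = 3P - 19.
Equate the new curves: 191 - 5P = 3P - 19, giving 210 = 8P, P = 26.25, Q = 59.75.

59.75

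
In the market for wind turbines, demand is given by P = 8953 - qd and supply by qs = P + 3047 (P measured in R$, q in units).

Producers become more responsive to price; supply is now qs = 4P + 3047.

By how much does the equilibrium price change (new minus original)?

-1771.8

Solve the original market: 8953 - P = P + 3047, hence P = 2953 and q = 6000.
With the change applied: demand qd = 8953 - P, supply qs = 4P + 3047.
Clearing the new market: 8953 - P = 4P + 3047, so P = 1181.2 and q = 7771.8.
ΔP = 1181.2 − 2953 = -1771.8.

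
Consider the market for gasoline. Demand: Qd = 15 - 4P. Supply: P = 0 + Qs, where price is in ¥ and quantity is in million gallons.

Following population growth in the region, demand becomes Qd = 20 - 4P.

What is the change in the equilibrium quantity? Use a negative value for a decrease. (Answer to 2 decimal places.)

Original equilibrium: 15 - 4P = P gives 15 = 5P, so P = 3 and Q = 3.
The shock moves the curves to Qd = 20 - 4P and Qs = P.
Setting them equal: 20 - 4P = P → 20 = 5P, so P = 4 and Q = 4.
ΔQ = 4 − 3 = +1.00.

+1.00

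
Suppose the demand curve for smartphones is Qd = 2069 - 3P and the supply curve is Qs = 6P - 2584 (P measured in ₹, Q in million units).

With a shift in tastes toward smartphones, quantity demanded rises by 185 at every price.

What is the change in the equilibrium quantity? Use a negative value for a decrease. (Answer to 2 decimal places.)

+123.33

Before the shock: 2069 - 3P = 6P - 2584 ⇒ 4653 = 9P ⇒ P = 517, Q = 518.
The shock moves the curves to Qd = 2254 - 3P and Qs = 6P - 2584.
Clearing the new market: 2254 - 3P = 6P - 2584, so P = 4838/9 ≈ 537.5556 and Q = 1924/3 ≈ 641.3333.
ΔQ = 641.3333 − 518 = +123.33.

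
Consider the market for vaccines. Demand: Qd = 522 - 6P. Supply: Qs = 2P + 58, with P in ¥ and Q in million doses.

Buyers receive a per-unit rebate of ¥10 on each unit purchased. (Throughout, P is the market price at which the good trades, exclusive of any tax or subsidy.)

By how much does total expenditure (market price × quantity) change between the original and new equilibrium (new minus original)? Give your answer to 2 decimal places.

+2287.50

Original equilibrium: 522 - 6P = 2P + 58 gives 464 = 8P, so P = 58 and Q = 174.
Since buyers' out-of-pocket price is the market price minus the rebate, the effective demand curve becomes Qd = 582 - 6P.
Clearing the new market: 582 - 6P = 2P + 58, so P = 65.5 and Q = 189.
Expenditure moves from 58×174 = 10092 to 65.5×189 = 12379.5; change = +2287.50.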